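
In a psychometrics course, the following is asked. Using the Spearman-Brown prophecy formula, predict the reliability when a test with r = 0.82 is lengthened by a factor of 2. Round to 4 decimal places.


r_new = n*r / (1 + (n-1)*r)
Numerator = 2 * 0.82 = 1.64
Denominator = 1 + 1 * 0.82 = 1.82
r_new = 1.64 / 1.82
= 0.9011


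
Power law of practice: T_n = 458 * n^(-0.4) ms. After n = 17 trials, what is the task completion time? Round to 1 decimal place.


T_n = 458 * 17^(-0.4)
17^(-0.4) = 0.321974
T_n = 458 * 0.321974
= 147.5 ms


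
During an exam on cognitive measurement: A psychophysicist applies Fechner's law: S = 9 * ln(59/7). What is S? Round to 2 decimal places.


S = 9 * ln(59/7)
I/I0 = 8.428571
ln(8.428571) = 2.1316
S = 9 * 2.1316
= 19.18


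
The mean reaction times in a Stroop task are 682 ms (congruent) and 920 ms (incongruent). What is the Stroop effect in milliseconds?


Stroop effect = RT(incongruent) - RT(congruent)
= 920 - 682
= 238 ms


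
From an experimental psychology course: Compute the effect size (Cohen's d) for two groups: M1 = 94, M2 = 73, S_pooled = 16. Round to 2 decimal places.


Cohen's d = (M1 - M2) / S_pooled
= (94 - 73) / 16
= 21 / 16
= 1.31


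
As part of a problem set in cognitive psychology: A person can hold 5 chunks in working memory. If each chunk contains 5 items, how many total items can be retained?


Total items = chunks * items_per_chunk
= 5 * 5
= 25


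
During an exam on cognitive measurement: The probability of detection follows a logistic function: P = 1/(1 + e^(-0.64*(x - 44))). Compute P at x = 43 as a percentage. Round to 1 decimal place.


P(x) = 1/(1 + e^(-0.64*(43 - 44)))
Exponent = -0.64 * -1 = 0.64
e^(0.64) = 1.896481
P = 1/(1 + 1.896481) = 0.345247
Percentage = 34.5


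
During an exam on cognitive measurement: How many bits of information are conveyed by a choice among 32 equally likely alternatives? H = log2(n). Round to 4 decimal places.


H = log2(n)
H = log2(32)
= 5.0000


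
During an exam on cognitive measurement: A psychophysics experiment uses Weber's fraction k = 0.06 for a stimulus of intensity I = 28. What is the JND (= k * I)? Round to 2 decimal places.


JND = k * I
JND = 0.06 * 28
= 1.68


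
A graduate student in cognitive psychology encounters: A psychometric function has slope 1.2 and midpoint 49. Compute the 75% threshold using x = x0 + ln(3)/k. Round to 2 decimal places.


At P = 0.75: 0.75 = 1/(1 + e^(-k*(x-x0)))
Solving: e^(-k*(x-x0)) = 1/3
x = x0 + ln(3)/k
ln(3) = 1.0986
x = 49 + 1.0986/1.2
= 49 + 0.9155
= 49.92


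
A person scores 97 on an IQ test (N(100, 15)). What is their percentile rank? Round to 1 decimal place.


z = (IQ - mean) / SD
z = (97 - 100) / 15 = -0.2
Percentile = Phi(-0.2) * 100
Phi(-0.2) = 0.42074
= 42.1


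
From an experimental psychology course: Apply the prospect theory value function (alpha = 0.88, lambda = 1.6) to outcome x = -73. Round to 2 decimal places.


Since x = -73 < 0, use v(x) = -lambda*(-x)^alpha
(-x) = 73
73^0.88 = 43.6239
v(-73) = -1.6 * 43.6239
= -69.80


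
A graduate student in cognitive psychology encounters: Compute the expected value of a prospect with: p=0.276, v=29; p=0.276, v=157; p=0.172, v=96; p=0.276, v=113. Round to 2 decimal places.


EU = sum(p_i * v_i)
0.276 * 29 = 8.004
0.276 * 157 = 43.332
0.172 * 96 = 16.512
0.276 * 113 = 31.188
EU = 8.004 + 43.332 + 16.512 + 31.188
= 99.04


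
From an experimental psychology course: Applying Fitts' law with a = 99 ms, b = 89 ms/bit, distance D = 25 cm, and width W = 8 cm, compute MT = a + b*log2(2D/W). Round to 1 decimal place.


MT = 99 + 89 * log2(2*25/8)
2D/W = 6.25
log2(6.25) = 2.6439
MT = 99 + 89 * 2.6439
= 334.3 ms


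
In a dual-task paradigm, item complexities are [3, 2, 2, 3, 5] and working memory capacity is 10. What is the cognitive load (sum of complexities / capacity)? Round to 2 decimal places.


Total complexity = 3 + 2 + 2 + 3 + 5 = 15
Load = total / capacity = 15 / 10
= 1.50


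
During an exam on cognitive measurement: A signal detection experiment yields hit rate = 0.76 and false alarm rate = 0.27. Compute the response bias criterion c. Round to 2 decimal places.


c = -0.5 * (z(HR) + z(FAR))
z(0.76) = 0.7063
z(0.27) = -0.6128
c = -0.5 * (0.7063 + -0.6128)
= -0.5 * 0.0935
= -0.05


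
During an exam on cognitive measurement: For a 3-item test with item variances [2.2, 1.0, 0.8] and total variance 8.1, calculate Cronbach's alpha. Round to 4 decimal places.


alpha = (k/(k-1)) * (1 - sum(s_i^2)/s_total^2)
sum(item variances) = 4.0
k/(k-1) = 3/2 = 1.5
1 - 4.0/8.1 = 1 - 0.493827 = 0.506173
alpha = 1.5 * 0.506173
= 0.7593


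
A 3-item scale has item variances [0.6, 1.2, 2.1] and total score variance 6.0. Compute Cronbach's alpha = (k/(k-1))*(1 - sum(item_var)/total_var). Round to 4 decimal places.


alpha = (k/(k-1)) * (1 - sum(s_i^2)/s_total^2)
sum(item variances) = 3.9
k/(k-1) = 3/2 = 1.5
1 - 3.9/6.0 = 1 - 0.65 = 0.35
alpha = 1.5 * 0.35
= 0.5250


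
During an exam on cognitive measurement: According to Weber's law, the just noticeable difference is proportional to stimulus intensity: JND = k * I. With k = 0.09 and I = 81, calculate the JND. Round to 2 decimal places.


JND = k * I
JND = 0.09 * 81
= 7.29


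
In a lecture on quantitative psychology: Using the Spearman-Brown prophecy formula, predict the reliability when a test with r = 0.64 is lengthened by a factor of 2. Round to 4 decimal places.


r_new = n*r / (1 + (n-1)*r)
Numerator = 2 * 0.64 = 1.28
Denominator = 1 + 1 * 0.64 = 1.64
r_new = 1.28 / 1.64
= 0.7805


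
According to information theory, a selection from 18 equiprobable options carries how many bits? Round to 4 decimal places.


H = log2(n)
H = log2(18)
= 4.1699


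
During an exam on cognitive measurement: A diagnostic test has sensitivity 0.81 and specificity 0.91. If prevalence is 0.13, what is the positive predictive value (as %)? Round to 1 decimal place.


PPV = (sens * prev) / (sens * prev + (1-spec) * (1-prev))
Numerator = 0.81 * 0.13 = 0.1053
P(positive and no disease) = (1 - spec) * (1 - prev) = (1 - 0.91) * (1 - 0.13) = 0.0783
Denominator = 0.1053 + 0.0783 = 0.1836
PPV = 0.1053 / 0.1836 = 0.573529
As percentage = 57.4


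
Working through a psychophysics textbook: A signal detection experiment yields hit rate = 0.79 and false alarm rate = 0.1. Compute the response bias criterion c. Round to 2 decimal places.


c = -0.5 * (z(HR) + z(FAR))
z(0.79) = 0.8064
z(0.1) = -1.2816
c = -0.5 * (0.8064 + -1.2816)
= -0.5 * -0.4752
= 0.24


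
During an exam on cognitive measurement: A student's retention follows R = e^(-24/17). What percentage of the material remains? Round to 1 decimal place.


R = e^(-t/S)
-t/S = -24/17 = -1.411765
R = e^(-1.411765) = 0.243713
Percentage = 0.243713 * 100
= 24.4


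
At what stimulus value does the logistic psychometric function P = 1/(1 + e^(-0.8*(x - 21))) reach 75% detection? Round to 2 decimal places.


At P = 0.75: 0.75 = 1/(1 + e^(-k*(x-x0)))
Solving: e^(-k*(x-x0)) = 1/3
x = x0 + ln(3)/k
ln(3) = 1.0986
x = 21 + 1.0986/0.8
= 21 + 1.3732
= 22.37


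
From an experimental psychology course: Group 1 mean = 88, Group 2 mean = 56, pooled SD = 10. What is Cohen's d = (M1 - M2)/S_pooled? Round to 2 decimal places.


Cohen's d = (M1 - M2) / S_pooled
= (88 - 56) / 10
= 32 / 10
= 3.20


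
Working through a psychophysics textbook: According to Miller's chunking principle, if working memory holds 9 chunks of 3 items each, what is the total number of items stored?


Total items = chunks * items_per_chunk
= 9 * 3
= 27


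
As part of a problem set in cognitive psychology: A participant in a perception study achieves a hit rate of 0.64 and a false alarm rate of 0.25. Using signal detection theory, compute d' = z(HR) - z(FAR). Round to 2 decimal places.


d' = z(HR) - z(FAR)
z(0.64) = 0.3585
z(0.25) = -0.6745
d' = 0.3585 - -0.6745
= 1.03


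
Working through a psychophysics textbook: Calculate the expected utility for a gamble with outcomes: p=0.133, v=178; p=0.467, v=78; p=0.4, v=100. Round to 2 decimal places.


EU = sum(p_i * v_i)
0.133 * 178 = 23.674
0.467 * 78 = 36.426
0.4 * 100 = 40.0
EU = 23.674 + 36.426 + 40.0
= 100.10


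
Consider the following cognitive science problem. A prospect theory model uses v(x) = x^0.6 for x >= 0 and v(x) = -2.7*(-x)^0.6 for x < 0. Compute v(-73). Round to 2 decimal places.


Since x = -73 < 0, use v(x) = -lambda*(-x)^alpha
(-x) = 73
73^0.6 = 13.1218
v(-73) = -2.7 * 13.1218
= -35.43


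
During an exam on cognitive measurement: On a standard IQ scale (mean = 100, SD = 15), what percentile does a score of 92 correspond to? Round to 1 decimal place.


z = (IQ - mean) / SD
z = (92 - 100) / 15 = -0.5333
Percentile = Phi(-0.5333) * 100
Phi(-0.5333) = 0.296913
= 29.7


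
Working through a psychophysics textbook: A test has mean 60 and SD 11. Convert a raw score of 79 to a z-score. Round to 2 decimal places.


z = (X - mu) / sigma
= (79 - 60) / 11
= 19 / 11
= 1.73


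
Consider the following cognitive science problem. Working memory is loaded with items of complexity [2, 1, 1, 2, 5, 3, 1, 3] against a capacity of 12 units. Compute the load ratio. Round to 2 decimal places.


Total complexity = 2 + 1 + 1 + 2 + 5 + 3 + 1 + 3 = 18
Load = total / capacity = 18 / 12
= 1.50


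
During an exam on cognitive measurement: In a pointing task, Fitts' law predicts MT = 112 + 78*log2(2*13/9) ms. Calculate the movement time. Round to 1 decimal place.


MT = 112 + 78 * log2(2*13/9)
2D/W = 2.888889
log2(2.888889) = 1.5305
MT = 112 + 78 * 1.5305
= 231.4 ms


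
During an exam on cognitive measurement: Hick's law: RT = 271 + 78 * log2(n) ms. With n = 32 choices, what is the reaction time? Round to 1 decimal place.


RT = 271 + 78 * log2(32)
log2(32) = 5.0
RT = 271 + 78 * 5.0
= 271 + 390.0
= 661.0 ms


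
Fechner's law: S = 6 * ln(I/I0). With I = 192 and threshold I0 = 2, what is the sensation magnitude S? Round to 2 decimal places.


S = 6 * ln(192/2)
I/I0 = 96.0
ln(96.0) = 4.5643
S = 6 * 4.5643
= 27.39


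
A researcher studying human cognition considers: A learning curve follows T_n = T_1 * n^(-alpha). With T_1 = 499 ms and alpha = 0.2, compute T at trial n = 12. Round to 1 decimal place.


T_n = 499 * 12^(-0.2)
12^(-0.2) = 0.608364
T_n = 499 * 0.608364
= 303.6 ms


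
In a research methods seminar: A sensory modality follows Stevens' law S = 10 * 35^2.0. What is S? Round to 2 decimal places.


S = 10 * 35^2.0
35^2.0 = 1225.0
S = 10 * 1225.0
= 12250.00


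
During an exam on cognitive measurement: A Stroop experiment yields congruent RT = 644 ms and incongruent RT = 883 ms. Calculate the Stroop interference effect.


Stroop effect = RT(incongruent) - RT(congruent)
= 883 - 644
= 239 ms


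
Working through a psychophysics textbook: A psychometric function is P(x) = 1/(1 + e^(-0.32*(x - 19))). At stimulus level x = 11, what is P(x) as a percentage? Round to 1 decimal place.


P(x) = 1/(1 + e^(-0.32*(11 - 19)))
Exponent = -0.32 * -8 = 2.56
e^(2.56) = 12.935817
P = 1/(1 + 12.935817) = 0.071758
Percentage = 7.2


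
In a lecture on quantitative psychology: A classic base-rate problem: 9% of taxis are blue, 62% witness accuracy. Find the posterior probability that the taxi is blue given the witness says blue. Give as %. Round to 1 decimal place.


P(blue | says blue) = P(says blue | blue)*P(blue) / [P(says blue | blue)*P(blue) + P(says blue | not blue)*P(not blue)]
Numerator = 0.62 * 0.09 = 0.0558
False identification = 0.38 * 0.91 = 0.3458
P = 0.0558 / (0.0558 + 0.3458)
= 0.0558 / 0.4016
As percentage = 13.9


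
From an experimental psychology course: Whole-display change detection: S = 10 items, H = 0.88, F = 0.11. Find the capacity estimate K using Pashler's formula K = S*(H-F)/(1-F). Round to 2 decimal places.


K = S * (H - F) / (1 - F)
H - F = 0.77
1 - F = 0.89
K = 10 * 0.77 / 0.89
= 8.65


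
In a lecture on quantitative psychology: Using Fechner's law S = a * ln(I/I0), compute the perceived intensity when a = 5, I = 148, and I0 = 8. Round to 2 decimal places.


S = 5 * ln(148/8)
I/I0 = 18.5
ln(18.5) = 2.9178
S = 5 * 2.9178
= 14.59


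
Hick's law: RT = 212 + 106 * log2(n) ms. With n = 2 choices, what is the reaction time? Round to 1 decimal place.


RT = 212 + 106 * log2(2)
log2(2) = 1.0
RT = 212 + 106 * 1.0
= 212 + 106.0
= 318.0 ms


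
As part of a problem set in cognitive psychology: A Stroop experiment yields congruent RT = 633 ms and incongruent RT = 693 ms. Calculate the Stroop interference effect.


Stroop effect = RT(incongruent) - RT(congruent)
= 693 - 633
= 60 ms


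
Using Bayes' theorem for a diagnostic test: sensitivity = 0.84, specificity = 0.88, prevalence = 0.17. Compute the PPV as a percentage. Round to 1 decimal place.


PPV = (sens * prev) / (sens * prev + (1-spec) * (1-prev))
Numerator = 0.84 * 0.17 = 0.1428
P(positive and no disease) = (1 - spec) * (1 - prev) = (1 - 0.88) * (1 - 0.17) = 0.0996
Denominator = 0.1428 + 0.0996 = 0.2424
PPV = 0.1428 / 0.2424 = 0.589109
As percentage = 58.9


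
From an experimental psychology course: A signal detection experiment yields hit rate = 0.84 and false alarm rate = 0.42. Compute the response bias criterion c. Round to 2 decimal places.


c = -0.5 * (z(HR) + z(FAR))
z(0.84) = 0.9945
z(0.42) = -0.2019
c = -0.5 * (0.9945 + -0.2019)
= -0.5 * 0.7926
= -0.40


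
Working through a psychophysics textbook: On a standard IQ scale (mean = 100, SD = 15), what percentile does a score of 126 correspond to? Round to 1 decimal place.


z = (IQ - mean) / SD
z = (126 - 100) / 15 = 1.7333
Percentile = Phi(1.7333) * 100
Phi(1.7333) = 0.958479
= 95.8


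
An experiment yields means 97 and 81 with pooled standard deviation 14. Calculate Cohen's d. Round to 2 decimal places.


Cohen's d = (M1 - M2) / S_pooled
= (97 - 81) / 14
= 16 / 14
= 1.14


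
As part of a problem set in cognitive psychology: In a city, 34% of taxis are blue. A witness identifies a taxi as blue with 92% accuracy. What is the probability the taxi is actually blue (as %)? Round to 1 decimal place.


P(blue | says blue) = P(says blue | blue)*P(blue) / [P(says blue | blue)*P(blue) + P(says blue | not blue)*P(not blue)]
Numerator = 0.92 * 0.34 = 0.3128
False identification = 0.08 * 0.66 = 0.0528
P = 0.3128 / (0.3128 + 0.0528)
= 0.3128 / 0.3656
As percentage = 85.6


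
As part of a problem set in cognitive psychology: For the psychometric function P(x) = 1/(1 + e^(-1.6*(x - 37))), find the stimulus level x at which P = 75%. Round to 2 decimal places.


At P = 0.75: 0.75 = 1/(1 + e^(-k*(x-x0)))
Solving: e^(-k*(x-x0)) = 1/3
x = x0 + ln(3)/k
ln(3) = 1.0986
x = 37 + 1.0986/1.6
= 37 + 0.6866
= 37.69


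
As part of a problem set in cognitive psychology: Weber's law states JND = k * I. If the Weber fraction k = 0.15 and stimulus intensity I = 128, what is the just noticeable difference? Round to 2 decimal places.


JND = k * I
JND = 0.15 * 128
= 19.20


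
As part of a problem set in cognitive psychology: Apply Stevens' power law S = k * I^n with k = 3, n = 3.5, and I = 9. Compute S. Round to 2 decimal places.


S = 3 * 9^3.5
9^3.5 = 2187.0
S = 3 * 2187.0
= 6561.00


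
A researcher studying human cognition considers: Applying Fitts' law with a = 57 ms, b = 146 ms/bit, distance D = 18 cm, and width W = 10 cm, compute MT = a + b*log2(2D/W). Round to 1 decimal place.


MT = 57 + 146 * log2(2*18/10)
2D/W = 3.6
log2(3.6) = 1.848
MT = 57 + 146 * 1.848
= 326.8 ms


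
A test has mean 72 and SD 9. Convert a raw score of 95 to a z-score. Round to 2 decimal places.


z = (X - mu) / sigma
= (95 - 72) / 9
= 23 / 9
= 2.56


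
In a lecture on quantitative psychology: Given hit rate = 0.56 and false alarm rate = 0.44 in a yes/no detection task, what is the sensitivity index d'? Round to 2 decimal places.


d' = z(HR) - z(FAR)
z(0.56) = 0.151
z(0.44) = -0.151
d' = 0.151 - -0.151
= 0.30


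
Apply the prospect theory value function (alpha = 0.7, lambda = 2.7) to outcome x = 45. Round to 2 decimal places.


Since x = 45 >= 0, use v(x) = x^0.7
45^0.7 = 14.3631
v(45) = 14.36


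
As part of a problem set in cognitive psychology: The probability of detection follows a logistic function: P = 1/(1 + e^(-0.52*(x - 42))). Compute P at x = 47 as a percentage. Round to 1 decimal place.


P(x) = 1/(1 + e^(-0.52*(47 - 42)))
Exponent = -0.52 * 5 = -2.6
e^(-2.6) = 0.074274
P = 1/(1 + 0.074274) = 0.930861
Percentage = 93.1


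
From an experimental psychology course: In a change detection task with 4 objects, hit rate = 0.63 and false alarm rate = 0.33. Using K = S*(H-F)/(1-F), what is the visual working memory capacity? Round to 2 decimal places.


K = S * (H - F) / (1 - F)
H - F = 0.3
1 - F = 0.67
K = 4 * 0.3 / 0.67
= 1.79


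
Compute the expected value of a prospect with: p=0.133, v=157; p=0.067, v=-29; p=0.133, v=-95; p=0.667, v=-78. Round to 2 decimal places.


EU = sum(p_i * v_i)
0.133 * 157 = 20.881
0.067 * -29 = -1.943
0.133 * -95 = -12.635
0.667 * -78 = -52.026
EU = 20.881 + -1.943 + -12.635 + -52.026
= -45.72


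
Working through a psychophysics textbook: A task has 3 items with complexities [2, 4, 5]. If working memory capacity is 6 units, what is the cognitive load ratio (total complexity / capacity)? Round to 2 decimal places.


Total complexity = 2 + 4 + 5 = 11
Load = total / capacity = 11 / 6
= 1.83


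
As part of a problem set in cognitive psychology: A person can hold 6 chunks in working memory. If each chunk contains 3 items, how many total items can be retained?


Total items = chunks * items_per_chunk
= 6 * 3
= 18


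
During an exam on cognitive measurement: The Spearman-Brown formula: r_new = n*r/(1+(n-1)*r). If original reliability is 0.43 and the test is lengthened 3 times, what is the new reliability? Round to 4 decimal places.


r_new = n*r / (1 + (n-1)*r)
Numerator = 3 * 0.43 = 1.29
Denominator = 1 + 2 * 0.43 = 1.86
r_new = 1.29 / 1.86
= 0.6935


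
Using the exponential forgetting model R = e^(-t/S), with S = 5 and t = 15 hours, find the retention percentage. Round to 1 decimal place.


R = e^(-t/S)
-t/S = -15/5 = -3.0
R = e^(-3.0) = 0.049787
Percentage = 0.049787 * 100
= 5.0


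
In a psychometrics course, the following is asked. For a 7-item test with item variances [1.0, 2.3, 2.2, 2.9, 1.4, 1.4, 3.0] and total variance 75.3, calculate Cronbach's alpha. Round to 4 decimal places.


alpha = (k/(k-1)) * (1 - sum(s_i^2)/s_total^2)
sum(item variances) = 14.2
k/(k-1) = 7/6 = 1.166667
1 - 14.2/75.3 = 1 - 0.188579 = 0.811421
alpha = 1.166667 * 0.811421
= 0.9467


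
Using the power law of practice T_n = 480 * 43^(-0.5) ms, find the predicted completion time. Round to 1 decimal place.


T_n = 480 * 43^(-0.5)
43^(-0.5) = 0.152499
T_n = 480 * 0.152499
= 73.2 ms


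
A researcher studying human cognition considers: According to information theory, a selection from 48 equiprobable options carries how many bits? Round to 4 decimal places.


H = log2(n)
H = log2(48)
= 5.5850


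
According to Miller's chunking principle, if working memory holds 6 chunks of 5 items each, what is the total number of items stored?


Total items = chunks * items_per_chunk
= 6 * 5
= 30


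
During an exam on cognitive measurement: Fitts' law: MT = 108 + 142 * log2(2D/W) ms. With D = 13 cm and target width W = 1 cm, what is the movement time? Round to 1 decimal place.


MT = 108 + 142 * log2(2*13/1)
2D/W = 26.0
log2(26.0) = 4.7004
MT = 108 + 142 * 4.7004
= 775.5 ms


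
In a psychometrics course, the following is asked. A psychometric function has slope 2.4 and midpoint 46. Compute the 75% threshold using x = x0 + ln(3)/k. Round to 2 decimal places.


At P = 0.75: 0.75 = 1/(1 + e^(-k*(x-x0)))
Solving: e^(-k*(x-x0)) = 1/3
x = x0 + ln(3)/k
ln(3) = 1.0986
x = 46 + 1.0986/2.4
= 46 + 0.4578
= 46.46


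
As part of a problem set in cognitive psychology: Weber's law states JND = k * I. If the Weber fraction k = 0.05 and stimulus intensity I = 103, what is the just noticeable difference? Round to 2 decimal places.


JND = k * I
JND = 0.05 * 103
= 5.15


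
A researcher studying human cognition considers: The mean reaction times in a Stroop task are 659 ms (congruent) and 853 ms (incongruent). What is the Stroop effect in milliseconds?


Stroop effect = RT(incongruent) - RT(congruent)
= 853 - 659
= 194 ms


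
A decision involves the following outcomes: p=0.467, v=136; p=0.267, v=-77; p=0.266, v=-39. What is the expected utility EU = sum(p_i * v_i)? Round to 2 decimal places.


EU = sum(p_i * v_i)
0.467 * 136 = 63.512
0.267 * -77 = -20.559
0.266 * -39 = -10.374
EU = 63.512 + -20.559 + -10.374
= 32.58


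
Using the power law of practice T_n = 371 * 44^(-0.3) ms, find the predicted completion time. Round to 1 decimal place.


T_n = 371 * 44^(-0.3)
44^(-0.3) = 0.32134
T_n = 371 * 0.32134
= 119.2 ms


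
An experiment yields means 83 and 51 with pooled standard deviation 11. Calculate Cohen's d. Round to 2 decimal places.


Cohen's d = (M1 - M2) / S_pooled
= (83 - 51) / 11
= 32 / 11
= 2.91


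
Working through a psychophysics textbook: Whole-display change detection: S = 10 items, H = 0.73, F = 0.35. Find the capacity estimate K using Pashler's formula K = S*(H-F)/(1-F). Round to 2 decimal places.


K = S * (H - F) / (1 - F)
H - F = 0.38
1 - F = 0.65
K = 10 * 0.38 / 0.65
= 5.85


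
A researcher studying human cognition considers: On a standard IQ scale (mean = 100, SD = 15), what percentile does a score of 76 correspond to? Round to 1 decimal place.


z = (IQ - mean) / SD
z = (76 - 100) / 15 = -1.6
Percentile = Phi(-1.6) * 100
Phi(-1.6) = 0.054799
= 5.5


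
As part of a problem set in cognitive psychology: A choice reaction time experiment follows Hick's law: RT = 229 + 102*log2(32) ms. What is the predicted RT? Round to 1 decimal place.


RT = 229 + 102 * log2(32)
log2(32) = 5.0
RT = 229 + 102 * 5.0
= 229 + 510.0
= 739.0 ms


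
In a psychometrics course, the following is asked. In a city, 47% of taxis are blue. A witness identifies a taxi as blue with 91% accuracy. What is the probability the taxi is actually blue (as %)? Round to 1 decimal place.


P(blue | says blue) = P(says blue | blue)*P(blue) / [P(says blue | blue)*P(blue) + P(says blue | not blue)*P(not blue)]
Numerator = 0.91 * 0.47 = 0.4277
False identification = 0.09 * 0.53 = 0.0477
P = 0.4277 / (0.4277 + 0.0477)
= 0.4277 / 0.4754
As percentage = 90.0


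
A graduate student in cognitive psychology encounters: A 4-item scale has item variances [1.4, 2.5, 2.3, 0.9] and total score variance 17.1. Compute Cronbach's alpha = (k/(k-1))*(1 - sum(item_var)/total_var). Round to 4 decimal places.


alpha = (k/(k-1)) * (1 - sum(s_i^2)/s_total^2)
sum(item variances) = 7.1
k/(k-1) = 4/3 = 1.333333
1 - 7.1/17.1 = 1 - 0.415205 = 0.584795
alpha = 1.333333 * 0.584795
= 0.7797


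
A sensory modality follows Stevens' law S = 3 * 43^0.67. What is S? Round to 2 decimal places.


S = 3 * 43^0.67
43^0.67 = 12.4286
S = 3 * 12.4286
= 37.29


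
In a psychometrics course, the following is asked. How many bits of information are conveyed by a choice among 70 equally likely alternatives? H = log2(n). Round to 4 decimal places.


H = log2(n)
H = log2(70)
= 6.1293


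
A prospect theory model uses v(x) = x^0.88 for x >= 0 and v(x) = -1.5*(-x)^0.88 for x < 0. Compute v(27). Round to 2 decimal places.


Since x = 27 >= 0, use v(x) = x^0.88
27^0.88 = 18.1803
v(27) = 18.18


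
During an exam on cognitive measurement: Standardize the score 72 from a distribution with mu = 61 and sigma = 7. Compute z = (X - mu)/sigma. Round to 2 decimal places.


z = (X - mu) / sigma
= (72 - 61) / 7
= 11 / 7
= 1.57


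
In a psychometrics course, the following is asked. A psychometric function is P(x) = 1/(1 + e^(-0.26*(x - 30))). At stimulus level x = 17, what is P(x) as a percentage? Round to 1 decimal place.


P(x) = 1/(1 + e^(-0.26*(17 - 30)))
Exponent = -0.26 * -13 = 3.38
e^(3.38) = 29.370771
P = 1/(1 + 29.370771) = 0.032926
Percentage = 3.3


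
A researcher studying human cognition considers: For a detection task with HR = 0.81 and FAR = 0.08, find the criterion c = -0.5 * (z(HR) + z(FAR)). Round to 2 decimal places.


c = -0.5 * (z(HR) + z(FAR))
z(0.81) = 0.8779
z(0.08) = -1.4051
c = -0.5 * (0.8779 + -1.4051)
= -0.5 * -0.5272
= 0.26


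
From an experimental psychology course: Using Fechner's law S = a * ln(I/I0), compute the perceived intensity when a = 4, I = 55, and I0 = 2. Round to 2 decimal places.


S = 4 * ln(55/2)
I/I0 = 27.5
ln(27.5) = 3.3142
S = 4 * 3.3142
= 13.26


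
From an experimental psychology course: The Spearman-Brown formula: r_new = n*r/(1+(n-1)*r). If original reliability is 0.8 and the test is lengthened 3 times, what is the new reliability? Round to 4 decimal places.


r_new = n*r / (1 + (n-1)*r)
Numerator = 3 * 0.8 = 2.4
Denominator = 1 + 2 * 0.8 = 2.6
r_new = 2.4 / 2.6
= 0.9231


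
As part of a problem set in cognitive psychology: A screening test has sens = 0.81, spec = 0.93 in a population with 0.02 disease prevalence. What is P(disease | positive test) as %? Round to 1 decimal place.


PPV = (sens * prev) / (sens * prev + (1-spec) * (1-prev))
Numerator = 0.81 * 0.02 = 0.0162
P(positive and no disease) = (1 - spec) * (1 - prev) = (1 - 0.93) * (1 - 0.02) = 0.0686
Denominator = 0.0162 + 0.0686 = 0.0848
PPV = 0.0162 / 0.0848 = 0.191038
As percentage = 19.1


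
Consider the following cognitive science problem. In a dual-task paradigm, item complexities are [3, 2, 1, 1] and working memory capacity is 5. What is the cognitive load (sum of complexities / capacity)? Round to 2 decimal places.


Total complexity = 3 + 2 + 1 + 1 = 7
Load = total / capacity = 7 / 5
= 1.40


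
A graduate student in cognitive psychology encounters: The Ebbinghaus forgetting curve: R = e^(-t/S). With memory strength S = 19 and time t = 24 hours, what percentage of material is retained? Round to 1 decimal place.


R = e^(-t/S)
-t/S = -24/19 = -1.263158
R = e^(-1.263158) = 0.28276
Percentage = 0.28276 * 100
= 28.3


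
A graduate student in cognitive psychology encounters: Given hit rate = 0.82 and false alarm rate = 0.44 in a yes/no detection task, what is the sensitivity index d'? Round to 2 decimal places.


d' = z(HR) - z(FAR)
z(0.82) = 0.9154
z(0.44) = -0.151
d' = 0.9154 - -0.151
= 1.07


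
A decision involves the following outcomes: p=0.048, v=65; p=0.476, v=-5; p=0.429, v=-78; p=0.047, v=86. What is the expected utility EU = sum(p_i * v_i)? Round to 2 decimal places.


EU = sum(p_i * v_i)
0.048 * 65 = 3.12
0.476 * -5 = -2.38
0.429 * -78 = -33.462
0.047 * 86 = 4.042
EU = 3.12 + -2.38 + -33.462 + 4.042
= -28.68


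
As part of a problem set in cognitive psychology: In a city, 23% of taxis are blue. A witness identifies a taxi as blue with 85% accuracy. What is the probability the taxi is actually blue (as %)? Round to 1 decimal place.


P(blue | says blue) = P(says blue | blue)*P(blue) / [P(says blue | blue)*P(blue) + P(says blue | not blue)*P(not blue)]
Numerator = 0.85 * 0.23 = 0.1955
False identification = 0.15 * 0.77 = 0.1155
P = 0.1955 / (0.1955 + 0.1155)
= 0.1955 / 0.311
As percentage = 62.9


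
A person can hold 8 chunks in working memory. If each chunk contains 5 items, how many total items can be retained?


Total items = chunks * items_per_chunk
= 8 * 5
= 40


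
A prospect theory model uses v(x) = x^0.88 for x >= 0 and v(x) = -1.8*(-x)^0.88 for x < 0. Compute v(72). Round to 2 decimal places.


Since x = 72 >= 0, use v(x) = x^0.88
72^0.88 = 43.0976
v(72) = 43.10


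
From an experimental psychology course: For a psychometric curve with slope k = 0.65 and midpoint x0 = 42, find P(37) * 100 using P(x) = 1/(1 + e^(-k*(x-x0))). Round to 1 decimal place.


P(x) = 1/(1 + e^(-0.65*(37 - 42)))
Exponent = -0.65 * -5 = 3.25
e^(3.25) = 25.79034
P = 1/(1 + 25.79034) = 0.037327
Percentage = 3.7


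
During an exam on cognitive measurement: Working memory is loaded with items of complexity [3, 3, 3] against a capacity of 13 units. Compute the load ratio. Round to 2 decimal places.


Total complexity = 3 + 3 + 3 = 9
Load = total / capacity = 9 / 13
= 0.69


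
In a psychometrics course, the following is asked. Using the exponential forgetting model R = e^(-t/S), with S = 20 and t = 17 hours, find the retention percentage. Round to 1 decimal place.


R = e^(-t/S)
-t/S = -17/20 = -0.85
R = e^(-0.85) = 0.427415
Percentage = 0.427415 * 100
= 42.7


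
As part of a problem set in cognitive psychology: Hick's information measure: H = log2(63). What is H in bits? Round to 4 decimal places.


H = log2(n)
H = log2(63)
= 5.9773


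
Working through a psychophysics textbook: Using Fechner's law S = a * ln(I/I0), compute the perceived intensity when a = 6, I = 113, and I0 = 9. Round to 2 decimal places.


S = 6 * ln(113/9)
I/I0 = 12.555556
ln(12.555556) = 2.5302
S = 6 * 2.5302
= 15.18


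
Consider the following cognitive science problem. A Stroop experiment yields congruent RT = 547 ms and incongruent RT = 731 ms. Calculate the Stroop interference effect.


Stroop effect = RT(incongruent) - RT(congruent)
= 731 - 547
= 184 ms


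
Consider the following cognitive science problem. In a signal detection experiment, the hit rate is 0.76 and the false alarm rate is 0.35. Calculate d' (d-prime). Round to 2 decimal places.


d' = z(HR) - z(FAR)
z(0.76) = 0.7063
z(0.35) = -0.3853
d' = 0.7063 - -0.3853
= 1.09


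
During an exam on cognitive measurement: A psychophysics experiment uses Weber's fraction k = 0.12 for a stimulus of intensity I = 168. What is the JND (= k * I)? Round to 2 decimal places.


JND = k * I
JND = 0.12 * 168
= 20.16


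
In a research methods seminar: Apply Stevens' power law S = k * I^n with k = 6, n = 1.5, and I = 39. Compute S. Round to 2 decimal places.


S = 6 * 39^1.5
39^1.5 = 243.5549
S = 6 * 243.5549
= 1461.33


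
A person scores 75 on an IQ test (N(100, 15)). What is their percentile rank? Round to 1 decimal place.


z = (IQ - mean) / SD
z = (75 - 100) / 15 = -1.6667
Percentile = Phi(-1.6667) * 100
Phi(-1.6667) = 0.047787
= 4.8


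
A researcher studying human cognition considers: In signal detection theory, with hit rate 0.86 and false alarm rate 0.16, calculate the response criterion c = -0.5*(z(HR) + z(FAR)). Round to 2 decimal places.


c = -0.5 * (z(HR) + z(FAR))
z(0.86) = 1.0803
z(0.16) = -0.9945
c = -0.5 * (1.0803 + -0.9945)
= -0.5 * 0.0858
= -0.04


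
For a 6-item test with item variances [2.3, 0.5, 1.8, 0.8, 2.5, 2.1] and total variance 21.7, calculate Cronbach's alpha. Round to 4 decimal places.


alpha = (k/(k-1)) * (1 - sum(s_i^2)/s_total^2)
sum(item variances) = 10.0
k/(k-1) = 6/5 = 1.2
1 - 10.0/21.7 = 1 - 0.460829 = 0.539171
alpha = 1.2 * 0.539171
= 0.6470


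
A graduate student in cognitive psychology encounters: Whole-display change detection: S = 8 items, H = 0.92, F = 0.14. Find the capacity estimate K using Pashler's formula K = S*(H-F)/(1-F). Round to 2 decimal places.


K = S * (H - F) / (1 - F)
H - F = 0.78
1 - F = 0.86
K = 8 * 0.78 / 0.86
= 7.26


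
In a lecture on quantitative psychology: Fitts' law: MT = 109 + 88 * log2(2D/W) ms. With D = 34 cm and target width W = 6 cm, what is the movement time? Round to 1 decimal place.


MT = 109 + 88 * log2(2*34/6)
2D/W = 11.333333
log2(11.333333) = 3.5025
MT = 109 + 88 * 3.5025
= 417.2 ms


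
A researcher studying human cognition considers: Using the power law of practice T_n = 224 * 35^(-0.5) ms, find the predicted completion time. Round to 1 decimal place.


T_n = 224 * 35^(-0.5)
35^(-0.5) = 0.169031
T_n = 224 * 0.169031
= 37.9 ms


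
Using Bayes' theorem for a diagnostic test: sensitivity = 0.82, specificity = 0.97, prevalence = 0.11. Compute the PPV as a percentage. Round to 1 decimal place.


PPV = (sens * prev) / (sens * prev + (1-spec) * (1-prev))
Numerator = 0.82 * 0.11 = 0.0902
P(positive and no disease) = (1 - spec) * (1 - prev) = (1 - 0.97) * (1 - 0.11) = 0.0267
Denominator = 0.0902 + 0.0267 = 0.1169
PPV = 0.0902 / 0.1169 = 0.7716
As percentage = 77.2


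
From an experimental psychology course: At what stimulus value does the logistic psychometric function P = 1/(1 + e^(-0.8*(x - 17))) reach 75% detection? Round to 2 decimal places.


At P = 0.75: 0.75 = 1/(1 + e^(-k*(x-x0)))
Solving: e^(-k*(x-x0)) = 1/3
x = x0 + ln(3)/k
ln(3) = 1.0986
x = 17 + 1.0986/0.8
= 17 + 1.3732
= 18.37


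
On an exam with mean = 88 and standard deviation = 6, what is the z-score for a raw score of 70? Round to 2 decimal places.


z = (X - mu) / sigma
= (70 - 88) / 6
= -18 / 6
= -3.00


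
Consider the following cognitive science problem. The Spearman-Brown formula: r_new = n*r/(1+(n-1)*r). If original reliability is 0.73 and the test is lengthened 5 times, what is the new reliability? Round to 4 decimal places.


r_new = n*r / (1 + (n-1)*r)
Numerator = 5 * 0.73 = 3.65
Denominator = 1 + 4 * 0.73 = 3.92
r_new = 3.65 / 3.92
= 0.9311


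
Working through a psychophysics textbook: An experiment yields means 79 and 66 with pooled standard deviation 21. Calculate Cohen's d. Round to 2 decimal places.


Cohen's d = (M1 - M2) / S_pooled
= (79 - 66) / 21
= 13 / 21
= 0.62


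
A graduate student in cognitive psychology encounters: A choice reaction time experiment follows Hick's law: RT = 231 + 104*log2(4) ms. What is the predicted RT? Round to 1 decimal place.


RT = 231 + 104 * log2(4)
log2(4) = 2.0
RT = 231 + 104 * 2.0
= 231 + 208.0
= 439.0 ms


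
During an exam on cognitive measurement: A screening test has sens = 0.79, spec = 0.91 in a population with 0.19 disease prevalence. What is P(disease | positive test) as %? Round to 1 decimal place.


PPV = (sens * prev) / (sens * prev + (1-spec) * (1-prev))
Numerator = 0.79 * 0.19 = 0.1501
P(positive and no disease) = (1 - spec) * (1 - prev) = (1 - 0.91) * (1 - 0.19) = 0.0729
Denominator = 0.1501 + 0.0729 = 0.223
PPV = 0.1501 / 0.223 = 0.673094
As percentage = 67.3


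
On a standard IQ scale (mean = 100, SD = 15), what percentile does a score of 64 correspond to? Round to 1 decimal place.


z = (IQ - mean) / SD
z = (64 - 100) / 15 = -2.4
Percentile = Phi(-2.4) * 100
Phi(-2.4) = 0.008198
= 0.8


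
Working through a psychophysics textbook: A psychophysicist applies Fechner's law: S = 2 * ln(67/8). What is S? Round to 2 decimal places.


S = 2 * ln(67/8)
I/I0 = 8.375
ln(8.375) = 2.1253
S = 2 * 2.1253
= 4.25


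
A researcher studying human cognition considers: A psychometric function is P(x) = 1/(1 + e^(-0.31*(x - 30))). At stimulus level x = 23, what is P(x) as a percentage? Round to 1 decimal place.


P(x) = 1/(1 + e^(-0.31*(23 - 30)))
Exponent = -0.31 * -7 = 2.17
e^(2.17) = 8.758284
P = 1/(1 + 8.758284) = 0.102477
Percentage = 10.2


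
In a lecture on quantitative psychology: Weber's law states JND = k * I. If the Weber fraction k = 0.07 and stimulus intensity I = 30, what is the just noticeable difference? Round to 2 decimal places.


JND = k * I
JND = 0.07 * 30
= 2.10


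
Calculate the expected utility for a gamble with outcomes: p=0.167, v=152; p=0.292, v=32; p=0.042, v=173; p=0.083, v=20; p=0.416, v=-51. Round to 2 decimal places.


EU = sum(p_i * v_i)
0.167 * 152 = 25.384
0.292 * 32 = 9.344
0.042 * 173 = 7.266
0.083 * 20 = 1.66
0.416 * -51 = -21.216
EU = 25.384 + 9.344 + 7.266 + 1.66 + -21.216
= 22.44


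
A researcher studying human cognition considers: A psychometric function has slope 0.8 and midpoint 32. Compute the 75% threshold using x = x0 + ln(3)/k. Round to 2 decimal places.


At P = 0.75: 0.75 = 1/(1 + e^(-k*(x-x0)))
Solving: e^(-k*(x-x0)) = 1/3
x = x0 + ln(3)/k
ln(3) = 1.0986
x = 32 + 1.0986/0.8
= 32 + 1.3732
= 33.37


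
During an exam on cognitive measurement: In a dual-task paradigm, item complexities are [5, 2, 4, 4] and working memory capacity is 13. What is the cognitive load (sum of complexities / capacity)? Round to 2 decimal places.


Total complexity = 5 + 2 + 4 + 4 = 15
Load = total / capacity = 15 / 13
= 1.15


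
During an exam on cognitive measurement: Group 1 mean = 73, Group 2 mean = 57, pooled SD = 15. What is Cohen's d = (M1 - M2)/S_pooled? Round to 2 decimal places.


Cohen's d = (M1 - M2) / S_pooled
= (73 - 57) / 15
= 16 / 15
= 1.07


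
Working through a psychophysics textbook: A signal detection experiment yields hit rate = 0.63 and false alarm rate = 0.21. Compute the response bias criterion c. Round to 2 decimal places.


c = -0.5 * (z(HR) + z(FAR))
z(0.63) = 0.3319
z(0.21) = -0.8064
c = -0.5 * (0.3319 + -0.8064)
= -0.5 * -0.4745
= 0.24


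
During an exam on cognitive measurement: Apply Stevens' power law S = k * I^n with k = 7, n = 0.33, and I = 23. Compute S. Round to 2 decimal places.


S = 7 * 23^0.33
23^0.33 = 2.8143
S = 7 * 2.8143
= 19.70


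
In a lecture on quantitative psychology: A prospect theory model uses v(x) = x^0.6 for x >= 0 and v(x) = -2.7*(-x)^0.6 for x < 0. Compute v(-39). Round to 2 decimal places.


Since x = -39 < 0, use v(x) = -lambda*(-x)^alpha
(-x) = 39
39^0.6 = 9.0082
v(-39) = -2.7 * 9.0082
= -24.32


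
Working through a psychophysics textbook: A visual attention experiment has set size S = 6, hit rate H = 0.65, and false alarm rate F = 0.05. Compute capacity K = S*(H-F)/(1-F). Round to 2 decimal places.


K = S * (H - F) / (1 - F)
H - F = 0.6
1 - F = 0.95
K = 6 * 0.6 / 0.95
= 3.79


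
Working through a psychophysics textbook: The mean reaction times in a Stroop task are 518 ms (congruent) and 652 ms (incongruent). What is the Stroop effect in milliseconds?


Stroop effect = RT(incongruent) - RT(congruent)
= 652 - 518
= 134 ms


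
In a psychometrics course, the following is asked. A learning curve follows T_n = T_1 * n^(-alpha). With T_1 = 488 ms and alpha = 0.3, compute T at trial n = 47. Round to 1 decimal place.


T_n = 488 * 47^(-0.3)
47^(-0.3) = 0.315044
T_n = 488 * 0.315044
= 153.7 ms


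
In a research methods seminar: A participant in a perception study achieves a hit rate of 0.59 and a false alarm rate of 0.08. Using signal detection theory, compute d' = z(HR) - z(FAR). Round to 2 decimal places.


d' = z(HR) - z(FAR)
z(0.59) = 0.2275
z(0.08) = -1.4051
d' = 0.2275 - -1.4051
= 1.63


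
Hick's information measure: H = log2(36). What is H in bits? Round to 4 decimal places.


H = log2(n)
H = log2(36)
= 5.1699


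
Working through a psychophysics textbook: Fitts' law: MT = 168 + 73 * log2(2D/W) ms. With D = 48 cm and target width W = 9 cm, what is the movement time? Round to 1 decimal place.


MT = 168 + 73 * log2(2*48/9)
2D/W = 10.666667
log2(10.666667) = 3.415
MT = 168 + 73 * 3.415
= 417.3 ms


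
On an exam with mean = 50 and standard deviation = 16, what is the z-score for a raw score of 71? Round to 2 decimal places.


z = (X - mu) / sigma
= (71 - 50) / 16
= 21 / 16
= 1.31


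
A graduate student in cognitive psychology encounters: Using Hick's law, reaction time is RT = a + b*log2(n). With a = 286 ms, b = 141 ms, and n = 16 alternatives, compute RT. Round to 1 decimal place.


RT = 286 + 141 * log2(16)
log2(16) = 4.0
RT = 286 + 141 * 4.0
= 286 + 564.0
= 850.0 ms


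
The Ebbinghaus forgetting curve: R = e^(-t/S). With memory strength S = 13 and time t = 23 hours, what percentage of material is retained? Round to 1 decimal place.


R = e^(-t/S)
-t/S = -23/13 = -1.769231
R = e^(-1.769231) = 0.170464
Percentage = 0.170464 * 100
= 17.0


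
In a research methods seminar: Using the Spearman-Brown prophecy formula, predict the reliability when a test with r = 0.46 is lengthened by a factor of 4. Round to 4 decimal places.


r_new = n*r / (1 + (n-1)*r)
Numerator = 4 * 0.46 = 1.84
Denominator = 1 + 3 * 0.46 = 2.38
r_new = 1.84 / 2.38
= 0.7731
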